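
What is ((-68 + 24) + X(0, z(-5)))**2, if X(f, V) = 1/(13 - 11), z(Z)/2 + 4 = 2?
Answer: 7569/4 ≈ 1892.3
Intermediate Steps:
z(Z) = -4 (z(Z) = -8 + 2*2 = -8 + 4 = -4)
X(f, V) = 1/2
((-68 + 24) + X(0, z(-5)))**2 = ((-68 + 24) + 1/2)**2 = (-44 + 1/2)**2 = (-87/2)**2 = 7569/4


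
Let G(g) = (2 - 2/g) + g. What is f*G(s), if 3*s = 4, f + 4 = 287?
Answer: 3113/6 ≈ 518.83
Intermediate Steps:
f = 283 (f = -4 + 287 = 283)
s = 4/3 (s = (⅓)*4 = 4/3 ≈ 1.3333)
G(g) = 2 + g - 2/g
f*G(s) = 283*(2 + 4/3 - 2/4/3) = 283*(2 + 4/3 - 2*¾) = 283*(2 + 4/3 - 3/2) = 283*(11/6) = 3113/6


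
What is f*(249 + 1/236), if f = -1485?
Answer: -87266025/236 ≈ -3.6977e+5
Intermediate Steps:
f*(249 + 1/236) = -1485*(249 + 1/236) = -1485*58765/236 = -87266025/236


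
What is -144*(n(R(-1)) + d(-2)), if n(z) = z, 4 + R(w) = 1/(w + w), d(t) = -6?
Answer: 1512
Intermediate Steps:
R(w) = -4 + 1/(2*w) (R(w) = -4 + 1/(w + w) = -4 + 1/(2*w))
-144*(n(R(-1)) + d(-2)) = -144*((-4 + (1/2)/(-1)) - 6) = -144*((-4 + (1/2)*(-1)) - 6) = -144*((-4 - 1/2) - 6) = -144*(-9/2 - 6) = -144*(-21/2) = 1512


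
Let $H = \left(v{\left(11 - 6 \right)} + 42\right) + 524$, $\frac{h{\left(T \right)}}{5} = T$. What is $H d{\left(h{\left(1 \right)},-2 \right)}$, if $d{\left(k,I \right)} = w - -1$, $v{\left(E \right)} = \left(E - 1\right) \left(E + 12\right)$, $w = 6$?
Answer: $4438$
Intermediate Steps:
$h{\left(T \right)} = 5 T$
$v{\left(E \right)} = \left(-1 + E\right) \left(12 + E\right)$
$d{\left(k,I \right)} = 7$ ($d{\left(k,I \right)} = 6 - -1 = 6 + 1 = 7$)
$H = 634$ ($H = \left(\left(-12 + \left(11 - 6\right)^{2} + 11 \left(11 - 6\right)\right) + 42\right) + 524 = \left(\left(-12 + 5^{2} + 11 \cdot 5\right) + 42\right) + 524 = \left(\left(-12 + 25 + 55\right) + 42\right) + 524 = \left(68 + 42\right) + 524 = 110 + 524 = 634$)
$H d{\left(h{\left(1 \right)},-2 \right)} = 634 \cdot 7 = 4438$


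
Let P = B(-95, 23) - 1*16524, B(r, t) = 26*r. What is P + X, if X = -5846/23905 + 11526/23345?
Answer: -43264060602/2277805 ≈ -18994.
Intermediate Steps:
P = -18994 (P = 26*(-95) - 1*16524 = -2470 - 16524 = -18994)
X = 567568/2277805 (X = -5846*1/23905 + 11526*(1/23345) = -5846/23905 + 11526/23345 = 567568/2277805 ≈ 0.24917)
P + X = -18994 + 567568/2277805 = -43264060602/2277805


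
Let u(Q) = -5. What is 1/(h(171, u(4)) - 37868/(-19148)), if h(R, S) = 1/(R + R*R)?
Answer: 140795244/278448191 ≈ 0.50564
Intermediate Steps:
h(R, S) = 1/(R + R²)
1/(h(171, u(4)) - 37868/(-19148)) = 1/(1/(171*(1 + 171)) - 37868/(-19148)) = 1/((1/171)/172 - 37868*(-1/19148)) = 1/((1/171)*(1/172) + 9467/4787) = 1/(1/29412 + 9467/4787) = 1/(278448191/140795244) = 140795244/278448191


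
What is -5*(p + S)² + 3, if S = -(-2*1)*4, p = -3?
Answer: -122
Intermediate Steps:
S = 8 (S = -(-2)*4 = -1*(-8) = 8)
-5*(p + S)² + 3 = -5*(-3 + 8)² + 3 = -5*5² + 3 = -5*25 + 3 = -125 + 3 = -122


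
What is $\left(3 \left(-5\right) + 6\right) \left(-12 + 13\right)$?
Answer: $-9$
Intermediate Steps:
$\left(3 \left(-5\right) + 6\right) \left(-12 + 13\right) = \left(-15 + 6\right) 1 = \left(-9\right) 1 = -9$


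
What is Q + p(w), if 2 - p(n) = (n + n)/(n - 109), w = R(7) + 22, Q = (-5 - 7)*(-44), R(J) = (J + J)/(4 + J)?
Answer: 500302/943 ≈ 530.54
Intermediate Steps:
R(J) = 2*J/(4 + J) (R(J) = (2*J)/(4 + J) = 2*J/(4 + J))
Q = 528 (Q = -12*(-44) = 528)
w = 256/11 (w = 2*7/(4 + 7) + 22 = 2*7/11 + 22 = 2*7*(1/11) + 22 = 14/11 + 22 = 256/11 ≈ 23.273)
p(n) = 2 - 2*n/(-109 + n) (p(n) = 2 - (n + n)/(n - 109) = 2 - 2*n/(-109 + n))
Q + p(w) = 528 - 218/(-109 + 256/11) = 528 - 218/(-943/11) = 528 - 218*(-11/943) = 528 + 2398/943 = 500302/943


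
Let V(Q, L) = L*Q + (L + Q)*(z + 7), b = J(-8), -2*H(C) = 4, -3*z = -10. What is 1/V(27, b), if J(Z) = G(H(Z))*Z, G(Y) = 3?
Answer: -1/617 ≈ -0.0016207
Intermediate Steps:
z = 10/3 (z = -1/3*(-10) = 10/3 ≈ 3.3333)
H(C) = -2 (H(C) = -1/2*4 = -2)
J(Z) = 3*Z
b = -24 (b = 3*(-8) = -24)
V(Q, L) = 31*L/3 + 31*Q/3 + L*Q (V(Q, L) = L*Q + (L + Q)*(10/3 + 7) = L*Q + (L + Q)*(31/3) = L*Q + (31*L/3 + 31*Q/3) = 31*L/3 + 31*Q/3 + L*Q)
1/V(27, b) = 1/((31/3)*(-24) + (31/3)*27 - 24*27) = 1/(-248 + 279 - 648) = 1/(-617) = -1/617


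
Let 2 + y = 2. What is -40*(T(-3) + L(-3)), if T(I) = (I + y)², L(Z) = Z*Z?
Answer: -720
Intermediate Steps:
L(Z) = Z²
y = 0 (y = -2 + 2 = 0)
T(I) = I² (T(I) = (I + 0)² = I²)
-40*(T(-3) + L(-3)) = -40*((-3)² + (-3)²) = -40*(9 + 9) = -40*18 = -720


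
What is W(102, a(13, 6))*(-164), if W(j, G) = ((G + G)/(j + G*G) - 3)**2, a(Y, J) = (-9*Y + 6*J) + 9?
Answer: -1166513796/776161 ≈ -1502.9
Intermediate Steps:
a(Y, J) = 9 - 9*Y + 6*J
W(j, G) = (-3 + 2*G/(j + G**2))**2 (W(j, G) = ((2*G)/(j + G**2) - 3)**2 = (2*G/(j + G**2) - 3)**2 = (-3 + 2*G/(j + G**2))**2)
W(102, a(13, 6))*(-164) = ((-2*(9 - 9*13 + 6*6) + 3*102 + 3*(9 - 9*13 + 6*6)**2)**2/(102 + (9 - 9*13 + 6*6)**2)**2)*(-164) = ((-2*(9 - 117 + 36) + 306 + 3*(9 - 117 + 36)**2)**2/(102 + (9 - 117 + 36)**2)**2)*(-164) = ((-2*(-72) + 306 + 3*(-72)**2)**2/(102 + (-72)**2)**2)*(-164) = ((144 + 306 + 3*5184)**2/(102 + 5184)**2)*(-164) = ((144 + 306 + 15552)**2/5286**2)*(-164) = ((1/27941796)*16002**2)*(-164) = ((1/27941796)*256064004)*(-164) = (7112889/776161)*(-164) = -1166513796/776161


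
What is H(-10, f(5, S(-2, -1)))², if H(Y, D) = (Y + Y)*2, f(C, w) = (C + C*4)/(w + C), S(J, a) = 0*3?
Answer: 1600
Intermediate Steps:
S(J, a) = 0
f(C, w) = 5*C/(C + w) (f(C, w) = (C + 4*C)/(C + w) = (5*C)/(C + w) = 5*C/(C + w))
H(Y, D) = 4*Y (H(Y, D) = (2*Y)*2 = 4*Y)
H(-10, f(5, S(-2, -1)))² = (4*(-10))² = (-40)² = 1600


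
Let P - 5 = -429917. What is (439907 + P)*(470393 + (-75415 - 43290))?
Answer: 3515121560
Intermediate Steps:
P = -429912 (P = 5 - 429917 = -429912)
(439907 + P)*(470393 + (-75415 - 43290)) = (439907 - 429912)*(470393 + (-75415 - 43290)) = 9995*(470393 - 118705) = 9995*351688 = 3515121560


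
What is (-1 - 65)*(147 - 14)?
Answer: -8778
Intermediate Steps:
(-1 - 65)*(147 - 14) = -66*133 = -8778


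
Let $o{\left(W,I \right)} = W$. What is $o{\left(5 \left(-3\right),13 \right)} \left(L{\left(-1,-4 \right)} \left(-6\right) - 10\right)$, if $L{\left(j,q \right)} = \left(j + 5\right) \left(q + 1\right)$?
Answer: $-930$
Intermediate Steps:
$L{\left(j,q \right)} = \left(1 + q\right) \left(5 + j\right)$ ($L{\left(j,q \right)} = \left(5 + j\right) \left(1 + q\right) = \left(1 + q\right) \left(5 + j\right)$)
$o{\left(5 \left(-3\right),13 \right)} \left(L{\left(-1,-4 \right)} \left(-6\right) - 10\right) = 5 \left(-3\right) \left(\left(5 - 1 + 5 \left(-4\right) - -4\right) \left(-6\right) - 10\right) = - 15 \left(\left(5 - 1 - 20 + 4\right) \left(-6\right) - 10\right) = - 15 \left(\left(-12\right) \left(-6\right) - 10\right) = - 15 \left(72 - 10\right) = \left(-15\right) 62 = -930$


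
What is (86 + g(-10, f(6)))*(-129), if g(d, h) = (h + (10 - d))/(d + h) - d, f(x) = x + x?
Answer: -14448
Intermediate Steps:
f(x) = 2*x
g(d, h) = -d + (10 + h - d)/(d + h) (g(d, h) = (10 + h - d)/(d + h) - d = -d + (10 + h - d)/(d + h))
(86 + g(-10, f(6)))*(-129) = (86 + (10 + 2*6 - 1*(-10) - 1*(-10)**2 - 1*(-10)*2*6)/(-10 + 2*6))*(-129) = (86 + (10 + 12 + 10 - 1*100 - 1*(-10)*12)/(-10 + 12))*(-129) = (86 + (10 + 12 + 10 - 100 + 120)/2)*(-129) = (86 + (1/2)*52)*(-129) = (86 + 26)*(-129) = 112*(-129) = -14448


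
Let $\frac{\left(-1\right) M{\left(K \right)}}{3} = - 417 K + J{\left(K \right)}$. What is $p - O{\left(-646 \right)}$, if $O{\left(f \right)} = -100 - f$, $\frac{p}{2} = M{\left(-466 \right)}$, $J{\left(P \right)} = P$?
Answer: $-1163682$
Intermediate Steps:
$M{\left(K \right)} = 1248 K$ ($M{\left(K \right)} = - 3 \left(- 417 K + K\right) = - 3 \left(- 416 K\right) = 1248 K$)
$p = -1163136$ ($p = 2 \cdot 1248 \left(-466\right) = 2 \left(-581568\right) = -1163136$)
$p - O{\left(-646 \right)} = -1163136 - \left(-100 - -646\right) = -1163136 - \left(-100 + 646\right) = -1163136 - 546 = -1163682$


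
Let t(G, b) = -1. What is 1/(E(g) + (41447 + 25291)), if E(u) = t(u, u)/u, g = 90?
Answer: 90/6006419 ≈ 1.4984e-5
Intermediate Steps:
E(u) = -1/u
1/(E(g) + (41447 + 25291)) = 1/(-1/90 + (41447 + 25291)) = 1/(-1*1/90 + 66738) = 1/(-1/90 + 66738) = 1/(6006419/90) = 90/6006419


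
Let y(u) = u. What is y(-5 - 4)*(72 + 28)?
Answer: -900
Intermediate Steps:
y(-5 - 4)*(72 + 28) = (-5 - 4)*(72 + 28) = -9*100 = -900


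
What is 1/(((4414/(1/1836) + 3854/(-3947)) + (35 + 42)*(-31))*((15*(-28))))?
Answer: -3947/13430538720900 ≈ -2.9388e-10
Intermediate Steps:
1/(((4414/(1/1836) + 3854/(-3947)) + (35 + 42)*(-31))*((15*(-28)))) = 1/(((4414/(1/1836) + 3854*(-1/3947)) + 77*(-31))*(-420)) = -1/420/((4414*1836 - 3854/3947) - 2387) = -1/420/((8104104 - 3854/3947) - 2387) = -1/420/(31986894634/3947 - 2387) = -1/420/(31977473145/3947) = (3947/31977473145)*(-1/420) = -3947/13430538720900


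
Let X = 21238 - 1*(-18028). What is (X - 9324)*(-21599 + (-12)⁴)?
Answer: -25839946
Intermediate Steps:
X = 39266 (X = 21238 + 18028 = 39266)
(X - 9324)*(-21599 + (-12)⁴) = (39266 - 9324)*(-21599 + (-12)⁴) = 29942*(-21599 + 20736) = 29942*(-863) = -25839946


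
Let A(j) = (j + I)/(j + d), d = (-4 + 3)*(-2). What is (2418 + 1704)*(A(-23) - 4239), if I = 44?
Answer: -17477280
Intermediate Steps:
d = 2 (d = -1*(-2) = 2)
A(j) = (44 + j)/(2 + j) (A(j) = (j + 44)/(j + 2) = (44 + j)/(2 + j))
(2418 + 1704)*(A(-23) - 4239) = (2418 + 1704)*((44 - 23)/(2 - 23) - 4239) = 4122*(21/(-21) - 4239) = 4122*(-1/21*21 - 4239) = 4122*(-1 - 4239) = 4122*(-4240) = -17477280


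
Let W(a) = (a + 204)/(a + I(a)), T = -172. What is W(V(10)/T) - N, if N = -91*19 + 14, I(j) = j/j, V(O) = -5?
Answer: 338648/177 ≈ 1913.3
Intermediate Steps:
I(j) = 1
W(a) = (204 + a)/(1 + a) (W(a) = (a + 204)/(a + 1) = (204 + a)/(1 + a))
N = -1715 (N = -1729 + 14 = -1715)
W(V(10)/T) - N = (204 - 5/(-172))/(1 - 5/(-172)) - 1*(-1715) = (204 - 5*(-1/172))/(1 - 5*(-1/172)) + 1715 = (204 + 5/172)/(1 + 5/172) + 1715 = (35093/172)/(177/172) + 1715 = (172/177)*(35093/172) + 1715 = 35093/177 + 1715 = 338648/177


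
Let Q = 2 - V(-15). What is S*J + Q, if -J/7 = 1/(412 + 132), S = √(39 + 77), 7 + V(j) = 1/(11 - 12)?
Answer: 10 - 7*√29/272 ≈ 9.8614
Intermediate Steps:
V(j) = -8 (V(j) = -7 + 1/(11 - 12) = -7 + 1/(-1) = -7 - 1 = -8)
S = 2*√29 (S = √116 = 2*√29 ≈ 10.770)
J = -7/544 (J = -7/(412 + 132) = -7/544 ≈ -0.012868)
Q = 10 (Q = 2 - 1*(-8) = 2 + 8 = 10)
S*J + Q = (2*√29)*(-7/544) + 10 = -7*√29/272 + 10 = 10 - 7*√29/272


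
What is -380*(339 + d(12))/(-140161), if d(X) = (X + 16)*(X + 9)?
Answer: 352260/140161 ≈ 2.5133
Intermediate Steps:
d(X) = (9 + X)*(16 + X) (d(X) = (16 + X)*(9 + X) = (9 + X)*(16 + X))
-380*(339 + d(12))/(-140161) = -380*(339 + (144 + 12² + 25*12))/(-140161) = -380*(339 + (144 + 144 + 300))*(-1/140161) = -380*(339 + 588)*(-1/140161) = -380*927*(-1/140161) = -352260*(-1/140161) = 352260/140161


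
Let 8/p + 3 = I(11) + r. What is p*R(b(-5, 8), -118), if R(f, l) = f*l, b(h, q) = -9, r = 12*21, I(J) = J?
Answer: 2124/65 ≈ 32.677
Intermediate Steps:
r = 252
p = 2/65 (p = 8/(-3 + (11 + 252)) = 8/(-3 + 263) = 8/260 = 8*(1/260) = 2/65 ≈ 0.030769)
p*R(b(-5, 8), -118) = 2*(-9*(-118))/65 = (2/65)*1062 = 2124/65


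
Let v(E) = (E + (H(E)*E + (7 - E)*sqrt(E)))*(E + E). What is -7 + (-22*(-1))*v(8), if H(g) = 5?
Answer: 16889 - 704*sqrt(2) ≈ 15893.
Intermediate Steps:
v(E) = 2*E*(6*E + sqrt(E)*(7 - E)) (v(E) = (E + (5*E + (7 - E)*sqrt(E)))*(E + E) = (E + (5*E + sqrt(E)*(7 - E)))*(2*E) = (6*E + sqrt(E)*(7 - E))*(2*E) = 2*E*(6*E + sqrt(E)*(7 - E)))
-7 + (-22*(-1))*v(8) = -7 + (-22*(-1))*(-256*sqrt(2) + 12*8**2 + 14*8**(3/2)) = -7 + 22*(-256*sqrt(2) + 12*64 + 14*(16*sqrt(2))) = -7 + 22*(-256*sqrt(2) + 768 + 224*sqrt(2)) = -7 + 22*(768 - 32*sqrt(2)) = -7 + (16896 - 704*sqrt(2)) = 16889 - 704*sqrt(2)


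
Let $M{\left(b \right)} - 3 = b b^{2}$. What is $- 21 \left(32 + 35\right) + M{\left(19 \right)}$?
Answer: $5455$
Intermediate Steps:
$M{\left(b \right)} = 3 + b^{3}$ ($M{\left(b \right)} = 3 + b b^{2} = 3 + b^{3}$)
$- 21 \left(32 + 35\right) + M{\left(19 \right)} = - 21 \left(32 + 35\right) + \left(3 + 19^{3}\right) = \left(-21\right) 67 + \left(3 + 6859\right) = -1407 + 6862 = 5455$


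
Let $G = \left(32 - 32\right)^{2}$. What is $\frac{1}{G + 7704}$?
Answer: $\frac{1}{7704} \approx 0.0001298$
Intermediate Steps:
$G = 0$ ($G = 0^{2} = 0$)
$\frac{1}{G + 7704} = \frac{1}{0 + 7704} = \frac{1}{7704}$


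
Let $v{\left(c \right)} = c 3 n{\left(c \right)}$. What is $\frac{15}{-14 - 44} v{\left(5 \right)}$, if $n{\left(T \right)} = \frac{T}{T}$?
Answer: $- \frac{225}{58} \approx -3.8793$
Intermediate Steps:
$n{\left(T \right)} = 1$
$v{\left(c \right)} = 3 c$ ($v{\left(c \right)} = c 3 \cdot 1 = 3 c 1 = 3 c$)
$\frac{15}{-14 - 44} v{\left(5 \right)} = \frac{15}{-14 - 44} \cdot 3 \cdot 5 = \frac{15}{-58} \cdot 15 = 15 \left(- \frac{1}{58}\right) 15 = \left(- \frac{15}{58}\right) 15 = - \frac{225}{58}$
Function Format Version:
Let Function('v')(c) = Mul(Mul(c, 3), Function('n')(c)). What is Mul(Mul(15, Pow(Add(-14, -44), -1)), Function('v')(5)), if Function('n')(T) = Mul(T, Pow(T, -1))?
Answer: Rational(-225, 58) ≈ -3.8793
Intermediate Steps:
Function('n')(T) = 1
Function('v')(c) = Mul(3, c) (Function('v')(c) = Mul(Mul(c, 3), 1) = Mul(Mul(3, c), 1) = Mul(3, c))
Mul(Mul(15, Pow(Add(-14, -44), -1)), Function('v')(5)) = Mul(Mul(15, Pow(Add(-14, -44), -1)), Mul(3, 5)) = Mul(Mul(15, Pow(-58, -1)), 15) = Mul(Mul(15, Rational(-1, 58)), 15) = Mul(Rational(-15, 58), 15) = Rational(-225, 58)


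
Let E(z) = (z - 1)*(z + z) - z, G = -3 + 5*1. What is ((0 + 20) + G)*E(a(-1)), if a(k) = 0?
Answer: 0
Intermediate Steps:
G = 2 (G = -3 + 5 = 2)
E(z) = -z + 2*z*(-1 + z) (E(z) = (-1 + z)*(2*z) - z = 2*z*(-1 + z) - z = -z + 2*z*(-1 + z))
((0 + 20) + G)*E(a(-1)) = ((0 + 20) + 2)*(0*(-3 + 2*0)) = (20 + 2)*(0*(-3 + 0)) = 22*(0*(-3)) = 22*0 = 0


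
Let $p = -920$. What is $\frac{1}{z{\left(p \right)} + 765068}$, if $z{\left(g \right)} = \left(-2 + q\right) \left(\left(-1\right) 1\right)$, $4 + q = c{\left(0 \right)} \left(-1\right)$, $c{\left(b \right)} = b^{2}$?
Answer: $\frac{1}{765074} \approx 1.3071 \cdot 10^{-6}$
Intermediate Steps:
$q = -4$ ($q = -4 + 0^{2} \left(-1\right) = -4 + 0 \left(-1\right) = -4 + 0 = -4$)
$z{\left(g \right)} = 6$ ($z{\left(g \right)} = \left(-2 - 4\right) \left(\left(-1\right) 1\right) = \left(-6\right) \left(-1\right) = 6$)
$\frac{1}{z{\left(p \right)} + 765068} = \frac{1}{6 + 765068} = \frac{1}{765074}$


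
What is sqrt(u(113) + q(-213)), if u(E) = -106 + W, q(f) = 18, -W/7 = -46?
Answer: 3*sqrt(26) ≈ 15.297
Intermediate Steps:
W = 322 (W = -7*(-46) = 322)
u(E) = 216 (u(E) = -106 + 322 = 216)
sqrt(u(113) + q(-213)) = sqrt(216 + 18) = sqrt(234) = 3*sqrt(26)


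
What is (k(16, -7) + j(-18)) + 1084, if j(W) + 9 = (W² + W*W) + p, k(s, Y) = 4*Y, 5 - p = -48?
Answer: 1748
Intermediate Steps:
p = 53 (p = 5 - 1*(-48) = 5 + 48 = 53)
j(W) = 44 + 2*W² (j(W) = -9 + ((W² + W*W) + 53) = -9 + ((W² + W²) + 53) = -9 + (2*W² + 53) = -9 + (53 + 2*W²) = 44 + 2*W²)
(k(16, -7) + j(-18)) + 1084 = (4*(-7) + (44 + 2*(-18)²)) + 1084 = (-28 + (44 + 2*324)) + 1084 = (-28 + (44 + 648)) + 1084 = (-28 + 692) + 1084 = 664 + 1084 = 1748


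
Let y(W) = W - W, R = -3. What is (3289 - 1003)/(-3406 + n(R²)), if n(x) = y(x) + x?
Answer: -2286/3397 ≈ -0.67295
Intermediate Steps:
y(W) = 0
n(x) = x (n(x) = 0 + x = x)
(3289 - 1003)/(-3406 + n(R²)) = (3289 - 1003)/(-3406 + (-3)²) = 2286/(-3406 + 9) = 2286/(-3397) = 2286*(-1/3397) = -2286/3397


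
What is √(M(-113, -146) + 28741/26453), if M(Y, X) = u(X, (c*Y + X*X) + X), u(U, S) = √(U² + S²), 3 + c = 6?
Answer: √(760285673 + 699761209*√433951877)/26453 ≈ 144.33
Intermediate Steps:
c = 3 (c = -3 + 6 = 3)
u(U, S) = √(S² + U²)
M(Y, X) = √(X² + (X + X² + 3*Y)²) (M(Y, X) = √(((3*Y + X*X) + X)² + X²) = √(((3*Y + X²) + X)² + X²) = √(((X² + 3*Y) + X)² + X²) = √((X + X² + 3*Y)² + X²) = √(X² + (X + X² + 3*Y)²))
√(M(-113, -146) + 28741/26453) = √(√((-146)² + (-146 + (-146)² + 3*(-113))²) + 28741/26453) = √(√(21316 + (-146 + 21316 - 339)²) + 28741*(1/26453)) = √(√(21316 + 20831²) + 28741/26453) = √(√(21316 + 433930561) + 28741/26453) = √(√433951877 + 28741/26453) = √(28741/26453 + √433951877)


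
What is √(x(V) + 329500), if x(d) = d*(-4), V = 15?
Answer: 4*√20590 ≈ 573.97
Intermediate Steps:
x(d) = -4*d
√(x(V) + 329500) = √(-4*15 + 329500) = √(-60 + 329500) = √329440 = 4*√20590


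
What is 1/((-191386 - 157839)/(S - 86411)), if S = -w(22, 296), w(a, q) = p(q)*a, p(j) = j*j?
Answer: 2013963/349225 ≈ 5.7670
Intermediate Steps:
p(j) = j²
w(a, q) = a*q² (w(a, q) = q²*a = a*q²)
S = -1927552 (S = -22*296² = -22*87616 = -1*1927552 = -1927552)
1/((-191386 - 157839)/(S - 86411)) = 1/((-191386 - 157839)/(-1927552 - 86411)) = 1/(-349225/(-2013963)) = 1/(-349225*(-1/2013963)) = 1/(349225/2013963) = 2013963/349225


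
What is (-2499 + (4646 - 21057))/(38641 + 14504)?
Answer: -3782/10629 ≈ -0.35582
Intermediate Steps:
(-2499 + (4646 - 21057))/(38641 + 14504) = (-2499 - 16411)/53145 = -18910*1/53145 = -3782/10629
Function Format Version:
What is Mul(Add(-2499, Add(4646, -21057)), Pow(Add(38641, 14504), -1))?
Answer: Rational(-3782, 10629) ≈ -0.35582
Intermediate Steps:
Mul(Add(-2499, Add(4646, -21057)), Pow(Add(38641, 14504), -1)) = Mul(Add(-2499, -16411), Pow(53145, -1)) = Mul(-18910, Rational(1, 53145)) = Rational(-3782, 10629)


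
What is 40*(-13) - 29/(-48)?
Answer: -24931/48 ≈ -519.40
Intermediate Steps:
40*(-13) - 29/(-48) = -520 - 29*(-1/48) = -520 + 29/48 = -24931/48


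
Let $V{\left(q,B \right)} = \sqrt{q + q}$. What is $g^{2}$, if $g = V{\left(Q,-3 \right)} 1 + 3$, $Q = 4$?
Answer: $17 + 12 \sqrt{2} \approx 33.971$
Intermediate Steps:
$V{\left(q,B \right)} = \sqrt{2} \sqrt{q}$ ($V{\left(q,B \right)} = \sqrt{2 q} = \sqrt{2} \sqrt{q}$)
$g = 3 + 2 \sqrt{2}$ ($g = \sqrt{2} \sqrt{4} \cdot 1 + 3 = \sqrt{2} \cdot 2 \cdot 1 + 3 = 2 \sqrt{2} \cdot 1 + 3 = 2 \sqrt{2} + 3 = 3 + 2 \sqrt{2} \approx 5.8284$)
$g^{2} = \left(3 + 2 \sqrt{2}\right)^{2}$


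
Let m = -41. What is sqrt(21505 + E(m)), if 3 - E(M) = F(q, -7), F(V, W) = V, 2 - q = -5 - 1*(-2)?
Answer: sqrt(21503) ≈ 146.64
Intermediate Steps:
q = 5 (q = 2 - (-5 - 1*(-2)) = 2 - (-5 + 2) = 2 - 1*(-3) = 2 + 3 = 5)
E(M) = -2 (E(M) = 3 - 1*5 = 3 - 5 = -2)
sqrt(21505 + E(m)) = sqrt(21505 - 2) = sqrt(21503)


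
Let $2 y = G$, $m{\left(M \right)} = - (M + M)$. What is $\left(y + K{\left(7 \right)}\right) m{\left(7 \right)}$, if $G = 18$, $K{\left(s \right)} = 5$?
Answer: $-196$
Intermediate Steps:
$m{\left(M \right)} = - 2 M$
$y = 9$ ($y = \frac{1}{2} \cdot 18 = 9$)
$\left(y + K{\left(7 \right)}\right) m{\left(7 \right)} = \left(9 + 5\right) \left(\left(-2\right) 7\right) = 14 \left(-14\right) = -196$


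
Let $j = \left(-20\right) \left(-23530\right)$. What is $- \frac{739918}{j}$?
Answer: $- \frac{369959}{235300} \approx -1.5723$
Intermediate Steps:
$j = 470600$
$- \frac{739918}{j} = - \frac{739918}{470600} = \left(-739918\right) \frac{1}{470600} = - \frac{369959}{235300}$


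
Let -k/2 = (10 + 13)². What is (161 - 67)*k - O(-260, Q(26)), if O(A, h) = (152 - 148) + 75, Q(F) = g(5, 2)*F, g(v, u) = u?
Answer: -99531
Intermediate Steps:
k = -1058 (k = -2*(10 + 13)² = -2*23² = -2*529 = -1058)
Q(F) = 2*F
O(A, h) = 79 (O(A, h) = 4 + 75 = 79)
(161 - 67)*k - O(-260, Q(26)) = (161 - 67)*(-1058) - 1*79 = 94*(-1058) - 79 = -99452 - 79 = -99531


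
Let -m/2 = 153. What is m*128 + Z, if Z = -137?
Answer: -39305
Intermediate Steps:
m = -306 (m = -2*153 = -306)
m*128 + Z = -306*128 - 137 = -39168 - 137 = -39305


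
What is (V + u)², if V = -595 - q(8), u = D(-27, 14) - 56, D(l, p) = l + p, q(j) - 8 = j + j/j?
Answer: 463761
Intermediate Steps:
q(j) = 9 + j (q(j) = 8 + (j + j/j) = 8 + (j + 1) = 8 + (1 + j) = 9 + j)
u = -69 (u = (-27 + 14) - 56 = -13 - 56 = -69)
V = -612 (V = -595 - (9 + 8) = -595 - 1*17 = -595 - 17 = -612)
(V + u)² = (-612 - 69)² = (-681)² = 463761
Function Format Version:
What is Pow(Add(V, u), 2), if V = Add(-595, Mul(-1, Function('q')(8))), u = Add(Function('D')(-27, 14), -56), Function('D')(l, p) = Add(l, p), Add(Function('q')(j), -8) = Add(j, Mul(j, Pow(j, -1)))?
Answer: 463761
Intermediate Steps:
Function('q')(j) = Add(9, j) (Function('q')(j) = Add(8, Add(j, Mul(j, Pow(j, -1)))) = Add(8, Add(j, 1)) = Add(8, Add(1, j)) = Add(9, j))
u = -69 (u = Add(Add(-27, 14), -56) = Add(-13, -56) = -69)
V = -612 (V = Add(-595, Mul(-1, Add(9, 8))) = Add(-595, Mul(-1, 17)) = Add(-595, -17) = -612)
Pow(Add(V, u), 2) = Pow(Add(-612, -69), 2) = Pow(-681, 2) = 463761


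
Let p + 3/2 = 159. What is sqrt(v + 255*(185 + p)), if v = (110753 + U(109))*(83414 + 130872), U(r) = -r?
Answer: sqrt(94838190086)/2 ≈ 1.5398e+5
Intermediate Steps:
p = 315/2 (p = -3/2 + 159 = 315/2 ≈ 157.50)
v = 23709460184 (v = (110753 - 1*109)*(83414 + 130872) = (110753 - 109)*214286 = 110644*214286 = 23709460184)
sqrt(v + 255*(185 + p)) = sqrt(23709460184 + 255*(185 + 315/2)) = sqrt(23709460184 + 255*(685/2)) = sqrt(23709460184 + 174675/2) = sqrt(47419095043/2) = sqrt(94838190086)/2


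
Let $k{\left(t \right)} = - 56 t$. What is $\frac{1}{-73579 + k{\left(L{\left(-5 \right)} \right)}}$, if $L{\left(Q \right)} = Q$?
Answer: $- \frac{1}{73299} \approx -1.3643 \cdot 10^{-5}$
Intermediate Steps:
$\frac{1}{-73579 + k{\left(L{\left(-5 \right)} \right)}} = \frac{1}{-73579 - -280} = \frac{1}{-73579 + 280} = \frac{1}{-73299} = - \frac{1}{73299}$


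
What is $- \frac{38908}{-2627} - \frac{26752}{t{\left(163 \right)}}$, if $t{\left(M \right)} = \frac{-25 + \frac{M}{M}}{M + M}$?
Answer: $\frac{40336972}{111} \approx 3.634 \cdot 10^{5}$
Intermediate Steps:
$t{\left(M \right)} = - \frac{12}{M}$ ($t{\left(M \right)} = \frac{-25 + 1}{2 M} = - 24 \frac{1}{2 M} = - \frac{12}{M}$)
$- \frac{38908}{-2627} - \frac{26752}{t{\left(163 \right)}} = - \frac{38908}{-2627} - \frac{26752}{\left(-12\right) \frac{1}{163}} = \left(-38908\right) \left(- \frac{1}{2627}\right) - \frac{26752}{\left(-12\right) \frac{1}{163}} = \frac{548}{37} - \frac{26752}{- \frac{12}{163}} = \frac{548}{37} - - \frac{1090144}{3} = \frac{548}{37} + \frac{1090144}{3} = \frac{40336972}{111}$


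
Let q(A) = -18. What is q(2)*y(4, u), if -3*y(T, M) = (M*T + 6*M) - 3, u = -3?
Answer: -198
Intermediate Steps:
y(T, M) = 1 - 2*M - M*T/3 (y(T, M) = -((M*T + 6*M) - 3)/3 = -((6*M + M*T) - 3)/3 = -(-3 + 6*M + M*T)/3 = 1 - 2*M - M*T/3)
q(2)*y(4, u) = -18*(1 - 2*(-3) - ⅓*(-3)*4) = -18*(1 + 6 + 4) = -18*11 = -198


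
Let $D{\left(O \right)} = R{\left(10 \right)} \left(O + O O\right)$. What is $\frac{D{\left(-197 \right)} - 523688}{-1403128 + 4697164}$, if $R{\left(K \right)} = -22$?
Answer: $- \frac{343288}{823509} \approx -0.41686$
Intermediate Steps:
$D{\left(O \right)} = - 22 O - 22 O^{2}$ ($D{\left(O \right)} = - 22 \left(O + O O\right) = - 22 \left(O + O^{2}\right) = - 22 O - 22 O^{2}$)
$\frac{D{\left(-197 \right)} - 523688}{-1403128 + 4697164} = \frac{\left(-22\right) \left(-197\right) \left(1 - 197\right) - 523688}{-1403128 + 4697164} = \frac{\left(-22\right) \left(-197\right) \left(-196\right) - 523688}{3294036} = \left(-849464 - 523688\right) \frac{1}{3294036} = \left(-1373152\right) \frac{1}{3294036} = - \frac{343288}{823509}$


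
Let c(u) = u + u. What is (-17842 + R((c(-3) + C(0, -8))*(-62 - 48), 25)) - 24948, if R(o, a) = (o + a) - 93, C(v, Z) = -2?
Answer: -41978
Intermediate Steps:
c(u) = 2*u
R(o, a) = -93 + a + o (R(o, a) = (a + o) - 93 = -93 + a + o)
(-17842 + R((c(-3) + C(0, -8))*(-62 - 48), 25)) - 24948 = (-17842 + (-93 + 25 + (2*(-3) - 2)*(-62 - 48))) - 24948 = (-17842 + (-93 + 25 + (-6 - 2)*(-110))) - 24948 = (-17842 + (-93 + 25 - 8*(-110))) - 24948 = (-17842 + (-93 + 25 + 880)) - 24948 = (-17842 + 812) - 24948 = -17030 - 24948 = -41978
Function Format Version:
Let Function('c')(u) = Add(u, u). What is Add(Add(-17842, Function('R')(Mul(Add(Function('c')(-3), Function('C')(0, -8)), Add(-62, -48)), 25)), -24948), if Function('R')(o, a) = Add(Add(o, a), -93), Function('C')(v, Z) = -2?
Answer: -41978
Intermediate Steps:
Function('c')(u) = Mul(2, u)
Function('R')(o, a) = Add(-93, a, o) (Function('R')(o, a) = Add(Add(a, o), -93) = Add(-93, a, o))
Add(Add(-17842, Function('R')(Mul(Add(Function('c')(-3), Function('C')(0, -8)), Add(-62, -48)), 25)), -24948) = Add(Add(-17842, Add(-93, 25, Mul(Add(Mul(2, -3), -2), Add(-62, -48)))), -24948) = Add(Add(-17842, Add(-93, 25, Mul(Add(-6, -2), -110))), -24948) = Add(Add(-17842, Add(-93, 25, Mul(-8, -110))), -24948) = Add(Add(-17842, Add(-93, 25, 880)), -24948) = Add(Add(-17842, 812), -24948) = Add(-17030, -24948) = -41978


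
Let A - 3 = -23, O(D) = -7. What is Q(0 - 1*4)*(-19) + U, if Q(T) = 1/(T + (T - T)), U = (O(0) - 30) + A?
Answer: -209/4 ≈ -52.250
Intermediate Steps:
A = -20 (A = 3 - 23 = -20)
U = -57 (U = (-7 - 30) - 20 = -37 - 20 = -57)
Q(T) = 1/T (Q(T) = 1/(T + 0) = 1/T)
Q(0 - 1*4)*(-19) + U = -19/(0 - 1*4) - 57 = -19/(0 - 4) - 57 = -19/(-4) - 57 = -¼*(-19) - 57 = 19/4 - 57 = -209/4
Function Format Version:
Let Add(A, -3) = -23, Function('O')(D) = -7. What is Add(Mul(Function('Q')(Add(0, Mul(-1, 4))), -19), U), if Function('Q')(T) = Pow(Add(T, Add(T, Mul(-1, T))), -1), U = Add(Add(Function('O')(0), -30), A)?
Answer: Rational(-209, 4) ≈ -52.250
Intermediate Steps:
A = -20 (A = Add(3, -23) = -20)
U = -57 (U = Add(Add(-7, -30), -20) = Add(-37, -20) = -57)
Function('Q')(T) = Pow(T, -1) (Function('Q')(T) = Pow(Add(T, 0), -1) = Pow(T, -1))
Add(Mul(Function('Q')(Add(0, Mul(-1, 4))), -19), U) = Add(Mul(Pow(Add(0, Mul(-1, 4)), -1), -19), -57) = Add(Mul(Pow(Add(0, -4), -1), -19), -57) = Add(Mul(Pow(-4, -1), -19), -57) = Add(Mul(Rational(-1, 4), -19), -57) = Add(Rational(19, 4), -57) = Rational(-209, 4)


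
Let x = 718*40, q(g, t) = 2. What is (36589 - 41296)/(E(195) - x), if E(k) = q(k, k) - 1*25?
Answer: 1569/9581 ≈ 0.16376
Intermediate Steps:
x = 28720
E(k) = -23 (E(k) = 2 - 1*25 = 2 - 25 = -23)
(36589 - 41296)/(E(195) - x) = (36589 - 41296)/(-23 - 1*28720) = -4707/(-23 - 28720) = -4707/(-28743) = -4707*(-1/28743) = 1569/9581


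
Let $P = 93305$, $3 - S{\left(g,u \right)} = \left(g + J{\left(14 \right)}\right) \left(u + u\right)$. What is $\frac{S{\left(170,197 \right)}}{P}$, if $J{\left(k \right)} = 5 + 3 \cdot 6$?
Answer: $- \frac{76039}{93305} \approx -0.81495$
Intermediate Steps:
$J{\left(k \right)} = 23$ ($J{\left(k \right)} = 5 + 18 = 23$)
$S{\left(g,u \right)} = 3 - 2 u \left(23 + g\right)$ ($S{\left(g,u \right)} = 3 - \left(g + 23\right) \left(u + u\right) = 3 - \left(23 + g\right) 2 u = 3 - 2 u \left(23 + g\right)$)
$\frac{S{\left(170,197 \right)}}{P} = \frac{3 - 9062 - 340 \cdot 197}{93305} = \left(3 - 9062 - 66980\right) \frac{1}{93305} = \left(-76039\right) \frac{1}{93305} = - \frac{76039}{93305}$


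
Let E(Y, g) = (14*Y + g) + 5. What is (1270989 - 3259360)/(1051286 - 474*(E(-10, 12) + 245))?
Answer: -1988371/993458 ≈ -2.0015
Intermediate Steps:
E(Y, g) = 5 + g + 14*Y (E(Y, g) = (g + 14*Y) + 5 = 5 + g + 14*Y)
(1270989 - 3259360)/(1051286 - 474*(E(-10, 12) + 245)) = (1270989 - 3259360)/(1051286 - 474*((5 + 12 + 14*(-10)) + 245)) = -1988371/(1051286 - 474*((5 + 12 - 140) + 245)) = -1988371/(1051286 - 474*(-123 + 245)) = -1988371/(1051286 - 474*122) = -1988371/(1051286 - 57828) = -1988371/993458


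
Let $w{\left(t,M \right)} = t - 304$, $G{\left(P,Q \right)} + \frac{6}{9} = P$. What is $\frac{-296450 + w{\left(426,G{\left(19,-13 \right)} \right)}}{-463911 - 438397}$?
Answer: $\frac{74082}{225577} \approx 0.32841$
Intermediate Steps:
$G{\left(P,Q \right)} = - \frac{2}{3} + P$
$w{\left(t,M \right)} = -304 + t$
$\frac{-296450 + w{\left(426,G{\left(19,-13 \right)} \right)}}{-463911 - 438397} = \frac{-296450 + \left(-304 + 426\right)}{-463911 - 438397} = \frac{-296450 + 122}{-902308} = \left(-296328\right) \left(- \frac{1}{902308}\right) = \frac{74082}{225577}$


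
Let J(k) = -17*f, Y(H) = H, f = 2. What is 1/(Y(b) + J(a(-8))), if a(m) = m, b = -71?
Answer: -1/105 ≈ -0.0095238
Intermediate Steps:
J(k) = -34 (J(k) = -17*2 = -34)
1/(Y(b) + J(a(-8))) = 1/(-71 - 34) = 1/(-105) = -1/105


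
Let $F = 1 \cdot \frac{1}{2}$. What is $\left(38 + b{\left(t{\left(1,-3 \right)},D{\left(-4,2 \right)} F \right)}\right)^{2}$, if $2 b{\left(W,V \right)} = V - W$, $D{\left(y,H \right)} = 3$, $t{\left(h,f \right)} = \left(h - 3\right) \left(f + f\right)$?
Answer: $\frac{17161}{16} \approx 1072.6$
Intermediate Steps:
$F = \frac{1}{2}$ ($F = 1 \cdot \frac{1}{2} = \frac{1}{2} \approx 0.5$)
$t{\left(h,f \right)} = 2 f \left(-3 + h\right)$ ($t{\left(h,f \right)} = \left(-3 + h\right) 2 f = 2 f \left(-3 + h\right)$)
$b{\left(W,V \right)} = \frac{V}{2} - \frac{W}{2}$ ($b{\left(W,V \right)} = \frac{V - W}{2} = \frac{V}{2} - \frac{W}{2}$)
$\left(38 + b{\left(t{\left(1,-3 \right)},D{\left(-4,2 \right)} F \right)}\right)^{2} = \left(38 + \left(\frac{3 \cdot \frac{1}{2}}{2} - \frac{2 \left(-3\right) \left(-3 + 1\right)}{2}\right)\right)^{2} = \left(38 + \left(\frac{1}{2} \cdot \frac{3}{2} - \frac{2 \left(-3\right) \left(-2\right)}{2}\right)\right)^{2} = \left(38 + \left(\frac{3}{4} - 6\right)\right)^{2} = \left(38 - \frac{21}{4}\right)^{2} = \left(\frac{131}{4}\right)^{2} = \frac{17161}{16}$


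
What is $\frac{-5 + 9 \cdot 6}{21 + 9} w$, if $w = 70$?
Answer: $\frac{343}{3} \approx 114.33$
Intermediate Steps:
$\frac{-5 + 9 \cdot 6}{21 + 9} w = \frac{-5 + 9 \cdot 6}{21 + 9} \cdot 70 = \frac{-5 + 54}{30} \cdot 70 = 49 \cdot \frac{1}{30} \cdot 70 = \frac{49}{30} \cdot 70 = \frac{343}{3}$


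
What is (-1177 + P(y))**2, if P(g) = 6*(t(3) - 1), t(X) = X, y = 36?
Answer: 1357225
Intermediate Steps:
P(g) = 12 (P(g) = 6*(3 - 1) = 6*2 = 12)
(-1177 + P(y))**2 = (-1177 + 12)**2 = (-1165)**2 = 1357225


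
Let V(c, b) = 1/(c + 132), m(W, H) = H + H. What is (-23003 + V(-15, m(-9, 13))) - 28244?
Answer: -5995898/117 ≈ -51247.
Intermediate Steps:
m(W, H) = 2*H
V(c, b) = 1/(132 + c)
(-23003 + V(-15, m(-9, 13))) - 28244 = (-23003 + 1/(132 - 15)) - 28244 = (-23003 + 1/117) - 28244 = -2691350/117 - 28244 = -5995898/117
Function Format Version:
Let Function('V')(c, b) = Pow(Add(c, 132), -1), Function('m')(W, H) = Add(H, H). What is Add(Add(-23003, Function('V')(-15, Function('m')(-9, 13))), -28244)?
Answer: Rational(-5995898, 117) ≈ -51247.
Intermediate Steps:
Function('m')(W, H) = Mul(2, H)
Function('V')(c, b) = Pow(Add(132, c), -1)
Add(Add(-23003, Function('V')(-15, Function('m')(-9, 13))), -28244) = Add(Add(-23003, Pow(Add(132, -15), -1)), -28244) = Add(Add(-23003, Pow(117, -1)), -28244) = Add(Add(-23003, Rational(1, 117)), -28244) = Add(Rational(-2691350, 117), -28244) = Rational(-5995898, 117)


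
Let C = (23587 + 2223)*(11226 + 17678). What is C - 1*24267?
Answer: 745987973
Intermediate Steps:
C = 746012240 (C = 25810*28904 = 746012240)
C - 1*24267 = 746012240 - 1*24267 = 746012240 - 24267 = 745987973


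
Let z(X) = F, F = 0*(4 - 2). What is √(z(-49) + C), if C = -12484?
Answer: 2*I*√3121 ≈ 111.73*I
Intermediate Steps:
F = 0 (F = 0*2 = 0)
z(X) = 0
√(z(-49) + C) = √(0 - 12484) = √(-12484) = 2*I*√3121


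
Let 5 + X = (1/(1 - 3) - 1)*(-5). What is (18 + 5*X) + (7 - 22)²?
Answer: 511/2 ≈ 255.50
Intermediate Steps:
X = 5/2 (X = -5 + (1/(1 - 3) - 1)*(-5) = -5 + (1/(-2) - 1)*(-5) = -5 + (-½ - 1)*(-5) = -5 - 3/2*(-5) = -5 + 15/2 = 5/2 ≈ 2.5000)
(18 + 5*X) + (7 - 22)² = (18 + 5*(5/2)) + (7 - 22)² = (18 + 25/2) + (-15)² = 61/2 + 225 = 511/2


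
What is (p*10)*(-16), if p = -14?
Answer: 2240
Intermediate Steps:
(p*10)*(-16) = -14*10*(-16) = -140*(-16) = 2240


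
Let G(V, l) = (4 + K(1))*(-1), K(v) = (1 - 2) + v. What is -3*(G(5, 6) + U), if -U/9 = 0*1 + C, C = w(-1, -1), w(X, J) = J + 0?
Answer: -15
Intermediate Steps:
w(X, J) = J
C = -1
U = 9 (U = -9*(0*1 - 1) = -9*(0 - 1) = -9*(-1) = 9)
K(v) = -1 + v
G(V, l) = -4 (G(V, l) = (4 + (-1 + 1))*(-1) = (4 + 0)*(-1) = 4*(-1) = -4)
-3*(G(5, 6) + U) = -3*(-4 + 9) = -3*5 = -15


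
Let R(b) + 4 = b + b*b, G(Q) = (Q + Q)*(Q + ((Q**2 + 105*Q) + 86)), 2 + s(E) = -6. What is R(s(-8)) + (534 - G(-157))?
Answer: 2541788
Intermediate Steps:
s(E) = -8 (s(E) = -2 - 6 = -8)
G(Q) = 2*Q*(86 + Q**2 + 106*Q) (G(Q) = (2*Q)*(Q + (86 + Q**2 + 105*Q)) = (2*Q)*(86 + Q**2 + 106*Q) = 2*Q*(86 + Q**2 + 106*Q))
R(b) = -4 + b + b**2 (R(b) = -4 + (b + b*b) = -4 + (b + b**2) = -4 + b + b**2)
R(s(-8)) + (534 - G(-157)) = (-4 - 8 + (-8)**2) + (534 - 2*(-157)*(86 + (-157)**2 + 106*(-157))) = (-4 - 8 + 64) + (534 - 2*(-157)*(86 + 24649 - 16642)) = 52 + (534 - 2*(-157)*8093) = 52 + (534 - 1*(-2541202)) = 52 + (534 + 2541202) = 52 + 2541736 = 2541788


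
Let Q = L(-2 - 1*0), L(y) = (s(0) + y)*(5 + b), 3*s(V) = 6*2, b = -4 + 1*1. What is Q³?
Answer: 64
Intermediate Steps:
b = -3 (b = -4 + 1 = -3)
s(V) = 4 (s(V) = (6*2)/3 = (⅓)*12 = 4)
L(y) = 8 + 2*y (L(y) = (4 + y)*(5 - 3) = (4 + y)*2 = 8 + 2*y)
Q = 4 (Q = 8 + 2*(-2 - 1*0) = 8 + 2*(-2 + 0) = 8 + 2*(-2) = 8 - 4 = 4)
Q³ = 4³ = 64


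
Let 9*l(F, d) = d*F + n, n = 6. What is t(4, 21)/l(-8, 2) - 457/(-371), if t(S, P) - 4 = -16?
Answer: 22319/1855 ≈ 12.032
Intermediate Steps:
l(F, d) = 2/3 + F*d/9 (l(F, d) = (d*F + 6)/9 = (F*d + 6)/9 = (6 + F*d)/9 = 2/3 + F*d/9)
t(S, P) = -12 (t(S, P) = 4 - 16 = -12)
t(4, 21)/l(-8, 2) - 457/(-371) = -12/(2/3 + (1/9)*(-8)*2) - 457/(-371) = -12/(2/3 - 16/9) - 457*(-1/371) = -12/(-10/9) + 457/371 = -12*(-9/10) + 457/371 = 54/5 + 457/371 = 22319/1855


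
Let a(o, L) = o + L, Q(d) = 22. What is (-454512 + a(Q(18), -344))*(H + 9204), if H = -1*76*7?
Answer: -3944320448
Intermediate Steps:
a(o, L) = L + o
H = -532 (H = -76*7 = -532)
(-454512 + a(Q(18), -344))*(H + 9204) = (-454512 + (-344 + 22))*(-532 + 9204) = (-454512 - 322)*8672 = -454834*8672 = -3944320448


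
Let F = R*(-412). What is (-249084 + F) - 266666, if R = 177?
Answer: -588674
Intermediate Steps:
F = -72924 (F = 177*(-412) = -72924)
(-249084 + F) - 266666 = (-249084 - 72924) - 266666 = -322008 - 266666 = -588674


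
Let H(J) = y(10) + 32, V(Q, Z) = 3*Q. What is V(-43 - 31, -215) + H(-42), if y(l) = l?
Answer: -180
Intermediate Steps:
H(J) = 42 (H(J) = 10 + 32 = 42)
V(-43 - 31, -215) + H(-42) = 3*(-43 - 31) + 42 = 3*(-74) + 42 = -222 + 42 = -180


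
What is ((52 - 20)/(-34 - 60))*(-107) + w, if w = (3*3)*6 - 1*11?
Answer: 3733/47 ≈ 79.426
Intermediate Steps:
w = 43 (w = 9*6 - 11 = 54 - 11 = 43)
((52 - 20)/(-34 - 60))*(-107) + w = ((52 - 20)/(-34 - 60))*(-107) + 43 = (32/(-94))*(-107) + 43 = (32*(-1/94))*(-107) + 43 = -16/47*(-107) + 43 = 1712/47 + 43 = 3733/47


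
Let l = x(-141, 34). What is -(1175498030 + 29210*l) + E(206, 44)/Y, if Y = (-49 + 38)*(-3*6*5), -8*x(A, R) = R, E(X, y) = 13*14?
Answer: -1163620148443/990 ≈ -1.1754e+9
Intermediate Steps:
E(X, y) = 182
x(A, R) = -R/8
Y = 990 (Y = -(-198)*5 = -11*(-90) = 990)
l = -17/4 (l = -⅛*34 = -17/4 ≈ -4.2500)
-(1175498030 + 29210*l) + E(206, 44)/Y = -29210/(1/(40243 - 17/4)) + 182/990 = -29210/(1/(160955/4)) + 182*(1/990) = -29210/4/160955 + 91/495 = -29210*160955/4 + 91/495 = -2350747775/2 + 91/495 = -1163620148443/990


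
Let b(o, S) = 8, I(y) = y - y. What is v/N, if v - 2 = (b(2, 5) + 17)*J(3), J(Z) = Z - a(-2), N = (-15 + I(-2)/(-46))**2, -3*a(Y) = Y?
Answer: 181/675 ≈ 0.26815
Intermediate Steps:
I(y) = 0
a(Y) = -Y/3
N = 225 (N = (-15 + 0/(-46))**2 = (-15 + 0*(-1/46))**2 = (-15 + 0)**2 = (-15)**2 = 225)
J(Z) = -2/3 + Z (J(Z) = Z - (-1)*(-2)/3 = Z - 1*2/3 = Z - 2/3 = -2/3 + Z)
v = 181/3 (v = 2 + (8 + 17)*(-2/3 + 3) = 2 + 25*(7/3) = 2 + 175/3 = 181/3 ≈ 60.333)
v/N = (181/3)/225 = (181/3)*(1/225) = 181/675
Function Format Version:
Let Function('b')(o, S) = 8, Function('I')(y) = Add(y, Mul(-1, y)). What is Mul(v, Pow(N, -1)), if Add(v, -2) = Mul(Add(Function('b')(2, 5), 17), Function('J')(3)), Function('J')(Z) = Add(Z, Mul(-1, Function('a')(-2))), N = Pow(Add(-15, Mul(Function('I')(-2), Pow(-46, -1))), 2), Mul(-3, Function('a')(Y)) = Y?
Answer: Rational(181, 675) ≈ 0.26815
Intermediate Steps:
Function('I')(y) = 0
Function('a')(Y) = Mul(Rational(-1, 3), Y)
N = 225 (N = Pow(Add(-15, Mul(0, Pow(-46, -1))), 2) = Pow(Add(-15, Mul(0, Rational(-1, 46))), 2) = Pow(Add(-15, 0), 2) = Pow(-15, 2) = 225)
Function('J')(Z) = Add(Rational(-2, 3), Z) (Function('J')(Z) = Add(Z, Mul(-1, Mul(Rational(-1, 3), -2))) = Add(Z, Mul(-1, Rational(2, 3))) = Add(Z, Rational(-2, 3)) = Add(Rational(-2, 3), Z))
v = Rational(181, 3) (v = Add(2, Mul(Add(8, 17), Add(Rational(-2, 3), 3))) = Add(2, Mul(25, Rational(7, 3))) = Add(2, Rational(175, 3)) = Rational(181, 3) ≈ 60.333)
Mul(v, Pow(N, -1)) = Mul(Rational(181, 3), Pow(225, -1)) = Mul(Rational(181, 3), Rational(1, 225)) = Rational(181, 675)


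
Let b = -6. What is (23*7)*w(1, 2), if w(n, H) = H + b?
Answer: -644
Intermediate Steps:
w(n, H) = -6 + H (w(n, H) = H - 6 = -6 + H)
(23*7)*w(1, 2) = (23*7)*(-6 + 2) = 161*(-4) = -644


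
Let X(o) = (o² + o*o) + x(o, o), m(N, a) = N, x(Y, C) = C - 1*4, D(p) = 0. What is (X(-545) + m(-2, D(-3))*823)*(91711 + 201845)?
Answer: 173742586380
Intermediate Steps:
x(Y, C) = -4 + C (x(Y, C) = C - 4 = -4 + C)
X(o) = -4 + o + 2*o² (X(o) = (o² + o*o) + (-4 + o) = (o² + o²) + (-4 + o) = 2*o² + (-4 + o) = -4 + o + 2*o²)
(X(-545) + m(-2, D(-3))*823)*(91711 + 201845) = ((-4 - 545 + 2*(-545)²) - 2*823)*(91711 + 201845) = ((-4 - 545 + 2*297025) - 1646)*293556 = ((-4 - 545 + 594050) - 1646)*293556 = (593501 - 1646)*293556 = 591855*293556 = 173742586380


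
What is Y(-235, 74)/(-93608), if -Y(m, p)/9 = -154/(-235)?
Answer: 693/10998940 ≈ 6.3006e-5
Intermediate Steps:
Y(m, p) = -1386/235 (Y(m, p) = -(-1386)/(-235) = -(-1386)*(-1)/235 = -9*154/235 = -1386/235)
Y(-235, 74)/(-93608) = -1386/235/(-93608) = -1386/235*(-1/93608) = 693/10998940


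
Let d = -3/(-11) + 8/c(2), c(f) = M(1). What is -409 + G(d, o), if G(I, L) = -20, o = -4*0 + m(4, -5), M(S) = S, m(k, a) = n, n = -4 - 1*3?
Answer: -429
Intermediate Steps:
n = -7 (n = -4 - 3 = -7)
m(k, a) = -7
c(f) = 1
d = 91/11 (d = -3/(-11) + 8/1 = -3*(-1/11) + 8*1 = 3/11 + 8 = 91/11 ≈ 8.2727)
o = -7 (o = -4*0 - 7 = 0 - 7 = -7)
-409 + G(d, o) = -409 - 20 = -429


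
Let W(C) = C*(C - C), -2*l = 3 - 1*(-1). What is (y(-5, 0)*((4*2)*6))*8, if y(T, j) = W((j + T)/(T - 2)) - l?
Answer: 768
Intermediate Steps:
l = -2 (l = -(3 - 1*(-1))/2 = -(3 + 1)/2 = -½*4 = -2)
W(C) = 0 (W(C) = C*0 = 0)
y(T, j) = 2 (y(T, j) = 0 - 1*(-2) = 0 + 2 = 2)
(y(-5, 0)*((4*2)*6))*8 = (2*((4*2)*6))*8 = (2*(8*6))*8 = (2*48)*8 = 96*8 = 768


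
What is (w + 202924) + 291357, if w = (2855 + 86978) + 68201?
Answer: 652315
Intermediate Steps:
w = 158034 (w = 89833 + 68201 = 158034)
(w + 202924) + 291357 = (158034 + 202924) + 291357 = 360958 + 291357 = 652315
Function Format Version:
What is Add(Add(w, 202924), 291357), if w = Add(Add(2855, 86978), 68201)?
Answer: 652315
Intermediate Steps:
w = 158034 (w = Add(89833, 68201) = 158034)
Add(Add(w, 202924), 291357) = Add(Add(158034, 202924), 291357) = Add(360958, 291357) = 652315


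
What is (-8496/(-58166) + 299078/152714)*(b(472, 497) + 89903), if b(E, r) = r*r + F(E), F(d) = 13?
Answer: 1574587745455525/2220690631 ≈ 7.0905e+5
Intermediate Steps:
b(E, r) = 13 + r**2 (b(E, r) = r*r + 13 = r**2 + 13 = 13 + r**2)
(-8496/(-58166) + 299078/152714)*(b(472, 497) + 89903) = (-8496/(-58166) + 299078/152714)*((13 + 497**2) + 89903) = (-8496*(-1/58166) + 299078*(1/152714))*((13 + 247009) + 89903) = (4248/29083 + 149539/76357)*(247022 + 89903) = (4673407273/2220690631)*336925 = 1574587745455525/2220690631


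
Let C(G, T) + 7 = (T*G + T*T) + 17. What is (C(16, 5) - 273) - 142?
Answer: -300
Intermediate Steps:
C(G, T) = 10 + T**2 + G*T (C(G, T) = -7 + ((T*G + T*T) + 17) = -7 + ((G*T + T**2) + 17) = -7 + ((T**2 + G*T) + 17) = -7 + (17 + T**2 + G*T) = 10 + T**2 + G*T)
(C(16, 5) - 273) - 142 = ((10 + 5**2 + 16*5) - 273) - 142 = ((10 + 25 + 80) - 273) - 142 = (115 - 273) - 142 = -158 - 142 = -300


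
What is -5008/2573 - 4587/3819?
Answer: -10309301/3275429 ≈ -3.1475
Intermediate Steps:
-5008/2573 - 4587/3819 = -5008*1/2573 - 4587*1/3819 = -5008/2573 - 1529/1273 = -10309301/3275429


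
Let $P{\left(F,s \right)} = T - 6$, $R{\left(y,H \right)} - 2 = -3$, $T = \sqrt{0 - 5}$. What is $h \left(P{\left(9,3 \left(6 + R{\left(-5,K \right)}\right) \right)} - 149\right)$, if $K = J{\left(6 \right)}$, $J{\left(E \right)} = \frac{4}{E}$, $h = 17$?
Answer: $-2635 + 17 i \sqrt{5} \approx -2635.0 + 38.013 i$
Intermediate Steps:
$K = \frac{2}{3}$ ($K = \frac{4}{6} = 4 \cdot \frac{1}{6} = \frac{2}{3} \approx 0.66667$)
$T = i \sqrt{5}$ ($T = \sqrt{-5} = i \sqrt{5} \approx 2.2361 i$)
$R{\left(y,H \right)} = -1$ ($R{\left(y,H \right)} = 2 - 3 = -1$)
$P{\left(F,s \right)} = -6 + i \sqrt{5}$ ($P{\left(F,s \right)} = i \sqrt{5} - 6 = -6 + i \sqrt{5}$)
$h \left(P{\left(9,3 \left(6 + R{\left(-5,K \right)}\right) \right)} - 149\right) = 17 \left(\left(-6 + i \sqrt{5}\right) - 149\right) = 17 \left(-155 + i \sqrt{5}\right) = -2635 + 17 i \sqrt{5}$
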